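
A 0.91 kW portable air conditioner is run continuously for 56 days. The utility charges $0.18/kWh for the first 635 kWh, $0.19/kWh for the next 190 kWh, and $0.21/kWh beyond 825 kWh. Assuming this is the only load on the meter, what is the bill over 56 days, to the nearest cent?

$233.99

Runtime = 24 h × 56 = 1344 h
Energy = 0.91 kW × 1344 h = 1223.04 kWh
Tier 1 (0–635 kWh): 635 × $0.18 = $114.3
Tier 2 (635–825 kWh): 190 × $0.19 = $36.1
Above 825 kWh: 398.04 × $0.21 = $83.5884
Bill = $233.99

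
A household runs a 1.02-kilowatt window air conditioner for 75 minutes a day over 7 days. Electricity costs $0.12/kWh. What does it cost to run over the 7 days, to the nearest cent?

$1.07

Runtime = 75 min × 7 = 525 min = 8.75 h
Energy = 1.02 kW × 8.75 h = 8.925 kWh
Cost = 8.925 kWh × $0.12/kWh = $1.07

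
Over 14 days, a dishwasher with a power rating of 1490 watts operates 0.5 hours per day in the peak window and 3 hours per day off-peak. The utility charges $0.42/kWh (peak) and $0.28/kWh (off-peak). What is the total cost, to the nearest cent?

$21.90

Peak energy = 1.49 kW × 0.5 h × 14 = 10.43 kWh
Off-peak energy = 1.49 kW × 3 h × 14 = 62.58 kWh
Cost = 10.43 × $0.42 + 62.58 × $0.28 = $4.3806 + $17.5224 = $21.90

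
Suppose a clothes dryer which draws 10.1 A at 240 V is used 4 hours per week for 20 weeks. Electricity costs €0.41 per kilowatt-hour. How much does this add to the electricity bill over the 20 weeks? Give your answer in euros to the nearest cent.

Power = 10.1 A × 240 V = 2424 W = 2.424 kW
Runtime = 4 h/week × 20 weeks = 80 h
Energy = 2.424 kW × 80 h = 193.92 kWh
Cost = 193.92 kWh × €0.41/kWh = €79.51

€79.51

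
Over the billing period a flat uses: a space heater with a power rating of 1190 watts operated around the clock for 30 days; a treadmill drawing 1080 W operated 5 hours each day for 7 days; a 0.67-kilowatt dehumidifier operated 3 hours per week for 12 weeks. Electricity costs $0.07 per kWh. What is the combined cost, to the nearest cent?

space heater: Runtime = 24 h × 30 = 720 h
space heater: 1.19 kW × 720 h = 856.8 kWh
treadmill: Runtime = 5 h/day × 7 days = 35 h
treadmill: 1.08 kW × 35 h = 37.8 kWh
dehumidifier: Runtime = 3 h/week × 12 weeks = 36 h
dehumidifier: 0.67 kW × 36 h = 24.12 kWh
Total energy = 918.72 kWh
Cost = 918.72 × $0.07 = $64.31

$64.31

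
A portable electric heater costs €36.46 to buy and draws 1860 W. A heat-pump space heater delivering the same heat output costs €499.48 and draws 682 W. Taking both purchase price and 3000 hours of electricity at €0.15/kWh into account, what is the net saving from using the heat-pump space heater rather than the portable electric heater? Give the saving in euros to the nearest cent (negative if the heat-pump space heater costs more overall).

€67.08

portable electric heater: €36.46 + (1860/1000) kW × 3000 h × €0.15 = €36.46 + €837 = €873.46
heat-pump space heater: €499.48 + (682/1000) kW × 3000 h × €0.15 = €499.48 + €306.9 = €806.38
Saving = €873.46 − €806.38 = €67.08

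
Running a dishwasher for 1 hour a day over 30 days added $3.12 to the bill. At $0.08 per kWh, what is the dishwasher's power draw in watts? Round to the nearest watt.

Energy = $3.12 ÷ $0.08/kWh = 39 kWh
Runtime = 1 h/day × 30 days = 30 h
Power = 39 kWh ÷ 30 h = 1.3 kW = 1300 W

1300 W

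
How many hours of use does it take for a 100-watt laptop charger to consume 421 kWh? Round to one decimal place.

Hours = 421 kWh ÷ 0.1 kW = 4210.0 h

4210.0 h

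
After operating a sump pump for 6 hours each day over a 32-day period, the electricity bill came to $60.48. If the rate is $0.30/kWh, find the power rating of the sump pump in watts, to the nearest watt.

1050 W

Energy = $60.48 ÷ $0.30/kWh = 201.6 kWh
Runtime = 6 h/day × 32 days = 192 h
Power = 201.6 kWh ÷ 192 h = 1.05 kW = 1050 W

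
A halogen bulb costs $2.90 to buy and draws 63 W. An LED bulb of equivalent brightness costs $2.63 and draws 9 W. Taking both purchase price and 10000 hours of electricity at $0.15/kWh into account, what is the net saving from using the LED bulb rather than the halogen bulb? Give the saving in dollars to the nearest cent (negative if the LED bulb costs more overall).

$81.27

halogen bulb: $2.90 + (63/1000) kW × 10000 h × $0.15 = $2.90 + $94.5 = $97.4
LED bulb: $2.63 + (9/1000) kW × 10000 h × $0.15 = $2.63 + $13.5 = $16.13
Saving = $97.4 − $16.13 = $81.27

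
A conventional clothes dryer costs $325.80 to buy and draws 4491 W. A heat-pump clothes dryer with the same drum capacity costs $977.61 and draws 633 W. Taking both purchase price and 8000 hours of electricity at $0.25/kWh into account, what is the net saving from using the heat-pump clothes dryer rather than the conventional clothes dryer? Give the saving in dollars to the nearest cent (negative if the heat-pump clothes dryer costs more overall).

conventional clothes dryer: $325.80 + (4491/1000) kW × 8000 h × $0.25 = $325.80 + $8982 = $9307.8
heat-pump clothes dryer: $977.61 + (633/1000) kW × 8000 h × $0.25 = $977.61 + $1266 = $2243.61
Saving = $9307.8 − $2243.61 = $7064.19

$7064.19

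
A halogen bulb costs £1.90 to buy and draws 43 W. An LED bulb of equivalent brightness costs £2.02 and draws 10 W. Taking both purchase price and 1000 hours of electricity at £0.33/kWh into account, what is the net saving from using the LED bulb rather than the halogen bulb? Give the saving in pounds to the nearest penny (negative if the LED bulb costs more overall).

halogen bulb: £1.90 + (43/1000) kW × 1000 h × £0.33 = £1.90 + £14.19 = £16.09
LED bulb: £2.02 + (10/1000) kW × 1000 h × £0.33 = £2.02 + £3.3 = £5.32
Saving = £16.09 − £5.32 = £10.77

£10.77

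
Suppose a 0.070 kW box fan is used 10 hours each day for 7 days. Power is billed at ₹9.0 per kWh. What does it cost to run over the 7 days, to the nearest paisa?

₹44.10

Runtime = 10 h/day × 7 days = 70 h
Energy = 0.07 kW × 70 h = 4.9 kWh
Cost = 4.9 kWh × ₹9.0/kWh = ₹44.10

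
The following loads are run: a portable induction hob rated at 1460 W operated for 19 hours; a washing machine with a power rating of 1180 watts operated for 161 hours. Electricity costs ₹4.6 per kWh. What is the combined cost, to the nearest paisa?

₹1001.51

portable induction hob: 1.46 kW × 19 h = 27.74 kWh
washing machine: 1.18 kW × 161 h = 189.98 kWh
Total energy = 217.72 kWh
Cost = 217.72 × ₹4.6 = ₹1001.51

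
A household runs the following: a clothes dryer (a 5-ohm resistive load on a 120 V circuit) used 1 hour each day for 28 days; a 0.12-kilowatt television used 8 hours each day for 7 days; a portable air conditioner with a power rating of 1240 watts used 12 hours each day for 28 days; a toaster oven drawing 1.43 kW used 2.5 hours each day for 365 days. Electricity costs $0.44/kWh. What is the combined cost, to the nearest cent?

$795.91

clothes dryer: Power = V²/R = 120²/5 = 2880 W = 2.88 kW
clothes dryer: Runtime = 1 h/day × 28 days = 28 h
clothes dryer: 2.88 kW × 28 h = 80.64 kWh
television: Runtime = 8 h/day × 7 days = 56 h
television: 0.12 kW × 56 h = 6.72 kWh
portable air conditioner: Runtime = 12 h/day × 28 days = 336 h
portable air conditioner: 1.24 kW × 336 h = 416.64 kWh
toaster oven: Runtime = 2.5 h/day × 365 days = 912.5 h
toaster oven: 1.43 kW × 912.5 h = 1304.875 kWh
Total energy = 1808.875 kWh
Cost = 1808.875 × $0.44 = $795.91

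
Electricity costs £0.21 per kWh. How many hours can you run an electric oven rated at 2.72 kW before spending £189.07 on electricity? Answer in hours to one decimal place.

331.0 h

Energy available = £189.07 ÷ £0.21/kWh = 900.3333 kWh
Hours = 900.3333 kWh ÷ 2.72 kW = 331.0 h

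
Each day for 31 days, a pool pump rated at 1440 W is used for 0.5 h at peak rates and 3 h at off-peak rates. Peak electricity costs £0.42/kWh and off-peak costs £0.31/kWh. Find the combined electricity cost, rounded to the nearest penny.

Peak energy = 1.44 kW × 0.5 h × 31 = 22.32 kWh
Off-peak energy = 1.44 kW × 3 h × 31 = 133.92 kWh
Cost = 22.32 × £0.42 + 133.92 × £0.31 = £9.3744 + £41.5152 = £50.89

£50.89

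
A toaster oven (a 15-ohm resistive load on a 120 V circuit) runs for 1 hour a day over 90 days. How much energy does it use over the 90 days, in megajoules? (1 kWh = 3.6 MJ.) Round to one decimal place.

311.0 MJ

Power = V²/R = 120²/15 = 960 W = 0.96 kW
Runtime = 1 h/day × 90 days = 90 h
Energy = 0.96 kW × 90 h = 86.4 kWh
= 86.4 × 3.6 MJ = 311.0 MJ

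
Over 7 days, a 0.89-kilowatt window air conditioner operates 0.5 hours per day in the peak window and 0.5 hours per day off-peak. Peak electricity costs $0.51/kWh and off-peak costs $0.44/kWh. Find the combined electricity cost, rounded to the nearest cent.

Peak energy = 0.89 kW × 0.5 h × 7 = 3.115 kWh
Off-peak energy = 0.89 kW × 0.5 h × 7 = 3.115 kWh
Cost = 3.115 × $0.51 + 3.115 × $0.44 = $1.58865 + $1.3706 = $2.96

$2.96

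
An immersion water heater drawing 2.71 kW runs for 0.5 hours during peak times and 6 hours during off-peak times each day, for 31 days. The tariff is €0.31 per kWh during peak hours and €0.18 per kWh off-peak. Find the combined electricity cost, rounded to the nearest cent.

Peak energy = 2.71 kW × 0.5 h × 31 = 42.005 kWh
Off-peak energy = 2.71 kW × 6 h × 31 = 504.06 kWh
Cost = 42.005 × €0.31 + 504.06 × €0.18 = €13.02155 + €90.7308 = €103.75

€103.75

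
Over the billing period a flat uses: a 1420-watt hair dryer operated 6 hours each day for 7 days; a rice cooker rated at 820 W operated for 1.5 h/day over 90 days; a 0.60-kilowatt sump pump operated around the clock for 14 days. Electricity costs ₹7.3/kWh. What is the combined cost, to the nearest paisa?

hair dryer: Runtime = 6 h/day × 7 days = 42 h
hair dryer: 1.42 kW × 42 h = 59.64 kWh
rice cooker: Runtime = 1.5 h/day × 90 days = 135 h
rice cooker: 0.82 kW × 135 h = 110.7 kWh
sump pump: Runtime = 24 h × 14 = 336 h
sump pump: 0.6 kW × 336 h = 201.6 kWh
Total energy = 371.94 kWh
Cost = 371.94 × ₹7.3 = ₹2715.16

₹2715.16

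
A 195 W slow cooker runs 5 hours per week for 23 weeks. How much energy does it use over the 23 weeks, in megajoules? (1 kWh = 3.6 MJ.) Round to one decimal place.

80.7 MJ

Runtime = 5 h/week × 23 weeks = 115 h
Energy = 0.195 kW × 115 h = 22.425 kWh
= 22.425 × 3.6 MJ = 80.7 MJ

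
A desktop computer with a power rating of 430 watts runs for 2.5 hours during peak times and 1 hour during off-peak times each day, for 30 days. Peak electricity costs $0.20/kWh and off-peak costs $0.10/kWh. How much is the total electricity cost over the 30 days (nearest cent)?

Peak energy = 0.43 kW × 2.5 h × 30 = 32.25 kWh
Off-peak energy = 0.43 kW × 1 h × 30 = 12.9 kWh
Cost = 32.25 × $0.20 + 12.9 × $0.10 = $6.45 + $1.29 = $7.74

$7.74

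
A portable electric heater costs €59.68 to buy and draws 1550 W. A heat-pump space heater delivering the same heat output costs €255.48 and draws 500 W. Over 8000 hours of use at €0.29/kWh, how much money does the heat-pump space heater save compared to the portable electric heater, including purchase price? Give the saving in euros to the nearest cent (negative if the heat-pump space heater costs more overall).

portable electric heater: €59.68 + (1550/1000) kW × 8000 h × €0.29 = €59.68 + €3596 = €3655.68
heat-pump space heater: €255.48 + (500/1000) kW × 8000 h × €0.29 = €255.48 + €1160 = €1415.48
Saving = €3655.68 − €1415.48 = €2240.2

€2240.20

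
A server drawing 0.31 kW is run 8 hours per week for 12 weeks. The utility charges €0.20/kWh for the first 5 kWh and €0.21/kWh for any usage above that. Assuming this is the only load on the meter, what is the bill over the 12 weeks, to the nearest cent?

Runtime = 8 h/week × 12 weeks = 96 h
Energy = 0.31 kW × 96 h = 29.76 kWh
Tier 1 (0–5 kWh): 5 × €0.20 = €1
Above 5 kWh: 24.76 × €0.21 = €5.1996
Bill = €6.20

€6.20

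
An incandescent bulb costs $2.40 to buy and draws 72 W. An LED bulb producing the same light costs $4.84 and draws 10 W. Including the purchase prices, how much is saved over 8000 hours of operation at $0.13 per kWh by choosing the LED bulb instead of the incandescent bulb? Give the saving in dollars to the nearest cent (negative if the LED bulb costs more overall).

incandescent bulb: $2.40 + (72/1000) kW × 8000 h × $0.13 = $2.40 + $74.88 = $77.28
LED bulb: $4.84 + (10/1000) kW × 8000 h × $0.13 = $4.84 + $10.4 = $15.24
Saving = $77.28 − $15.24 = $62.04

$62.04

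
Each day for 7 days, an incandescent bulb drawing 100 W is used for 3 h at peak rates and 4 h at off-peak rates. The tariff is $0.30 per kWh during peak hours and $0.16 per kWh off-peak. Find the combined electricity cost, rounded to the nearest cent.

Peak energy = 0.1 kW × 3 h × 7 = 2.1 kWh
Off-peak energy = 0.1 kW × 4 h × 7 = 2.8 kWh
Cost = 2.1 × $0.30 + 2.8 × $0.16 = $0.63 + $0.448 = $1.08

$1.08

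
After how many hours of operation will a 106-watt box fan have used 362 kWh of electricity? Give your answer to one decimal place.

3415.1 h

Hours = 362 kWh ÷ 0.106 kW = 3415.1 h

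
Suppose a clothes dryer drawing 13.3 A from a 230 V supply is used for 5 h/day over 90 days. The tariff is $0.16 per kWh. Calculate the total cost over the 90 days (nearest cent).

$220.25

Power = 13.3 A × 230 V = 3059 W = 3.059 kW
Runtime = 5 h/day × 90 days = 450 h
Energy = 3.059 kW × 450 h = 1376.55 kWh
Cost = 1376.55 kWh × $0.16/kWh = $220.25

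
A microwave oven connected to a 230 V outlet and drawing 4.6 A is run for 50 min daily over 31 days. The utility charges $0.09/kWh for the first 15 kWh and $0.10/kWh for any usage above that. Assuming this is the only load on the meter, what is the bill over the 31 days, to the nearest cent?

Power = 4.6 A × 230 V = 1058 W = 1.058 kW
Runtime = 50 min × 31 = 1550 min = 25.833333… h
Energy = 1.058 kW × 25.833333… h = 27.331666… kWh
Tier 1 (0–15 kWh): 15 × $0.09 = $1.35
Above 15 kWh: 12.331666… × $0.10 = $1.233166…
Bill = $2.58

$2.58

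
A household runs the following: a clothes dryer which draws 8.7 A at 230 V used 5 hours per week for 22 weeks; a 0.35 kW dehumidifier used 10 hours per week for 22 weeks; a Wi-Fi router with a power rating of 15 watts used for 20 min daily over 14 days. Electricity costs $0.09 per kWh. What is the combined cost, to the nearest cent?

clothes dryer: Power = 8.7 A × 230 V = 2001 W = 2.001 kW
clothes dryer: Runtime = 5 h/week × 22 weeks = 110 h
clothes dryer: 2.001 kW × 110 h = 220.11 kWh
dehumidifier: Runtime = 10 h/week × 22 weeks = 220 h
dehumidifier: 0.35 kW × 220 h = 77 kWh
Wi-Fi router: Runtime = 20 min × 14 = 280 min = 4.666666… h
Wi-Fi router: 0.015 kW × 4.666666… h = 0.07 kWh
Total energy = 297.18 kWh
Cost = 297.18 × $0.09 = $26.75

$26.75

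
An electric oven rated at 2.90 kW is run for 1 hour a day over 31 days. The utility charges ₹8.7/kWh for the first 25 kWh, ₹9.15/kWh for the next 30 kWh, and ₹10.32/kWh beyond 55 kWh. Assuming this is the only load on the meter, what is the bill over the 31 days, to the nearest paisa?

Runtime = 1 h/day × 31 days = 31 h
Energy = 2.9 kW × 31 h = 89.9 kWh
Tier 1 (0–25 kWh): 25 × ₹8.7 = ₹217.5
Tier 2 (25–55 kWh): 30 × ₹9.15 = ₹274.5
Above 55 kWh: 34.9 × ₹10.32 = ₹360.168
Bill = ₹852.17

₹852.17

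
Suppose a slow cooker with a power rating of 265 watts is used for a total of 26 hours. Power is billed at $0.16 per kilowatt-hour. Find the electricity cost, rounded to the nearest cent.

Energy = 0.265 kW × 26 h = 6.89 kWh
Cost = 6.89 kWh × $0.16/kWh = $1.10

$1.10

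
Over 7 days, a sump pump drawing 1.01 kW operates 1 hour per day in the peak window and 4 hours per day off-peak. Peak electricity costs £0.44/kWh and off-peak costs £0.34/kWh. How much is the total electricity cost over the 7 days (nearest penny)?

£12.73

Peak energy = 1.01 kW × 1 h × 7 = 7.07 kWh
Off-peak energy = 1.01 kW × 4 h × 7 = 28.28 kWh
Cost = 7.07 × £0.44 + 28.28 × £0.34 = £3.1108 + £9.6152 = £12.73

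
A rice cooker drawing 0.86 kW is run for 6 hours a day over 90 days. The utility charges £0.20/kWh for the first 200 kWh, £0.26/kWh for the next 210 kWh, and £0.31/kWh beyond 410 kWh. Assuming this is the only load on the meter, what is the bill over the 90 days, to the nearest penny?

£111.46

Runtime = 6 h/day × 90 days = 540 h
Energy = 0.86 kW × 540 h = 464.4 kWh
Tier 1 (0–200 kWh): 200 × £0.20 = £40
Tier 2 (200–410 kWh): 210 × £0.26 = £54.6
Above 410 kWh: 54.4 × £0.31 = £16.864
Bill = £111.46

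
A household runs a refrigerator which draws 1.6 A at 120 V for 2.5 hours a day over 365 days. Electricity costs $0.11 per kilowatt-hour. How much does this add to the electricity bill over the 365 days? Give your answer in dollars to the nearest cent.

Power = 1.6 A × 120 V = 192 W = 0.192 kW
Runtime = 2.5 h/day × 365 days = 912.5 h
Energy = 0.192 kW × 912.5 h = 175.2 kWh
Cost = 175.2 kWh × $0.11/kWh = $19.27

$19.27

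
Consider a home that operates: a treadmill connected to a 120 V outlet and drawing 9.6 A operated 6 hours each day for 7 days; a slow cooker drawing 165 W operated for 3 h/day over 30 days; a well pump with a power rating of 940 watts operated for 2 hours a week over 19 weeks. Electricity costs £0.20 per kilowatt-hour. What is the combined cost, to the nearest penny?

£19.79

treadmill: Power = 9.6 A × 120 V = 1152 W = 1.152 kW
treadmill: Runtime = 6 h/day × 7 days = 42 h
treadmill: 1.152 kW × 42 h = 48.384 kWh
slow cooker: Runtime = 3 h/day × 30 days = 90 h
slow cooker: 0.165 kW × 90 h = 14.85 kWh
well pump: Runtime = 2 h/week × 19 weeks = 38 h
well pump: 0.94 kW × 38 h = 35.72 kWh
Total energy = 98.954 kWh
Cost = 98.954 × £0.20 = £19.79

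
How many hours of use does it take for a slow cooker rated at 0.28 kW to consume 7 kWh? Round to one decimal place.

25.0 h

Hours = 7 kWh ÷ 0.28 kW = 25.0 h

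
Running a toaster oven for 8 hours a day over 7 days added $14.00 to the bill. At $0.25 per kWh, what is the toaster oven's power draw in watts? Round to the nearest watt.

Energy = $14.00 ÷ $0.25/kWh = 56 kWh
Runtime = 8 h/day × 7 days = 56 h
Power = 56 kWh ÷ 56 h = 1 kW = 1000 W

1000 W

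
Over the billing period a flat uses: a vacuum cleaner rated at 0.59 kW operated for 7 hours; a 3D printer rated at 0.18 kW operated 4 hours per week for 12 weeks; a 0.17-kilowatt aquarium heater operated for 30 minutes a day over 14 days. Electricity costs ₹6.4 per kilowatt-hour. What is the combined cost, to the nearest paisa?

₹89.34

vacuum cleaner: 0.59 kW × 7 h = 4.13 kWh
3D printer: Runtime = 4 h/week × 12 weeks = 48 h
3D printer: 0.18 kW × 48 h = 8.64 kWh
aquarium heater: Runtime = 30 min × 14 = 420 min = 7 h
aquarium heater: 0.17 kW × 7 h = 1.19 kWh
Total energy = 13.96 kWh
Cost = 13.96 × ₹6.4 = ₹89.34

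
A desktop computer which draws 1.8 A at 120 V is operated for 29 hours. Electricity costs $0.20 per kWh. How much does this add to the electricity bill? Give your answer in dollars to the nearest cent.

Power = 1.8 A × 120 V = 216 W = 0.216 kW
Energy = 0.216 kW × 29 h = 6.264 kWh
Cost = 6.264 kWh × $0.20/kWh = $1.25

$1.25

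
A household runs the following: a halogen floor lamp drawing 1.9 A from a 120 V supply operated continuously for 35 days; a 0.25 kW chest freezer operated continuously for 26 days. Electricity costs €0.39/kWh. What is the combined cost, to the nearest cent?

halogen floor lamp: Power = 1.9 A × 120 V = 228 W = 0.228 kW
halogen floor lamp: Runtime = 24 h × 35 = 840 h
halogen floor lamp: 0.228 kW × 840 h = 191.52 kWh
chest freezer: Runtime = 24 h × 26 = 624 h
chest freezer: 0.25 kW × 624 h = 156 kWh
Total energy = 347.52 kWh
Cost = 347.52 × €0.39 = €135.53

€135.53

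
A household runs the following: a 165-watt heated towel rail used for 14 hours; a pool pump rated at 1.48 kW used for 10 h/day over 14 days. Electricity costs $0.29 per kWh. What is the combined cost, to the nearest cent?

$60.76

heated towel rail: 0.165 kW × 14 h = 2.31 kWh
pool pump: Runtime = 10 h/day × 14 days = 140 h
pool pump: 1.48 kW × 140 h = 207.2 kWh
Total energy = 209.51 kWh
Cost = 209.51 × $0.29 = $60.76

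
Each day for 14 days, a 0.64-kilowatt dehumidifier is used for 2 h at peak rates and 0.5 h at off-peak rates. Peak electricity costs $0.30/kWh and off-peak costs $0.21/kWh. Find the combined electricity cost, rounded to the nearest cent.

$6.32

Peak energy = 0.64 kW × 2 h × 14 = 17.92 kWh
Off-peak energy = 0.64 kW × 0.5 h × 14 = 4.48 kWh
Cost = 17.92 × $0.30 + 4.48 × $0.21 = $5.376 + $0.9408 = $6.32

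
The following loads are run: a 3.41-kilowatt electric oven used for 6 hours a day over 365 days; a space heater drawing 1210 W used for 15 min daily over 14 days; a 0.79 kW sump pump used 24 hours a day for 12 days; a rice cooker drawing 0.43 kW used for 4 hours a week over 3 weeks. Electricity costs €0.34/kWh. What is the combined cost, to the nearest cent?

electric oven: Runtime = 6 h/day × 365 days = 2190 h
electric oven: 3.41 kW × 2190 h = 7467.9 kWh
space heater: Runtime = 15 min × 14 = 210 min = 3.5 h
space heater: 1.21 kW × 3.5 h = 4.235 kWh
sump pump: Runtime = 24 h × 12 = 288 h
sump pump: 0.79 kW × 288 h = 227.52 kWh
rice cooker: Runtime = 4 h/week × 3 weeks = 12 h
rice cooker: 0.43 kW × 12 h = 5.16 kWh
Total energy = 7704.815 kWh
Cost = 7704.815 × €0.34 = €2619.64

€2619.64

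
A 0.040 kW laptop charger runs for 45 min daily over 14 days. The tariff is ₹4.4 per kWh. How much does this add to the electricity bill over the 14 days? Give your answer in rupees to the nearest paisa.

Runtime = 45 min × 14 = 630 min = 10.5 h
Energy = 0.04 kW × 10.5 h = 0.42 kWh
Cost = 0.42 kWh × ₹4.4/kWh = ₹1.85

₹1.85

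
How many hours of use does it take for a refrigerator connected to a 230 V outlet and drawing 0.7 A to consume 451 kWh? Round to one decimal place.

2801.2 h

Power = 0.7 A × 230 V = 161 W = 0.161 kW
Hours = 451 kWh ÷ 0.161 kW = 2801.2 h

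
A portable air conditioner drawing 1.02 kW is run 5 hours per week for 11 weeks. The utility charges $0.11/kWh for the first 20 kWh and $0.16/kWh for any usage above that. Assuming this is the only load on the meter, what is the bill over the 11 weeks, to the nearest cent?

Runtime = 5 h/week × 11 weeks = 55 h
Energy = 1.02 kW × 55 h = 56.1 kWh
Tier 1 (0–20 kWh): 20 × $0.11 = $2.2
Above 20 kWh: 36.1 × $0.16 = $5.776
Bill = $7.98

$7.98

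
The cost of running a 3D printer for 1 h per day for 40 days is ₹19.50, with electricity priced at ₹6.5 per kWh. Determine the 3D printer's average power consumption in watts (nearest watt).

75 W

Energy = ₹19.50 ÷ ₹6.5/kWh = 3 kWh
Runtime = 1 h/day × 40 days = 40 h
Power = 3 kWh ÷ 40 h = 0.075 kW = 75 W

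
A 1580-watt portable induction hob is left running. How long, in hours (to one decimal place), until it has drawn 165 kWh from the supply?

Hours = 165 kWh ÷ 1.58 kW = 104.4 h

104.4 h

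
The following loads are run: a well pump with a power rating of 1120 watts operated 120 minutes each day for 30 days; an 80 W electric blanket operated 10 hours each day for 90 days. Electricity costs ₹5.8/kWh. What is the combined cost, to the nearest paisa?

₹807.36

well pump: Runtime = 120 min × 30 = 3600 min = 60 h
well pump: 1.12 kW × 60 h = 67.2 kWh
electric blanket: Runtime = 10 h/day × 90 days = 900 h
electric blanket: 0.08 kW × 900 h = 72 kWh
Total energy = 139.2 kWh
Cost = 139.2 × ₹5.8 = ₹807.36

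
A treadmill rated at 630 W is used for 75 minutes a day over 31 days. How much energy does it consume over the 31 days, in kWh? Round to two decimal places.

24.41 kWh

Runtime = 75 min × 31 = 2325 min = 38.75 h
Energy = 0.63 kW × 38.75 h = 24.4125 kWh ≈ 24.41 kWh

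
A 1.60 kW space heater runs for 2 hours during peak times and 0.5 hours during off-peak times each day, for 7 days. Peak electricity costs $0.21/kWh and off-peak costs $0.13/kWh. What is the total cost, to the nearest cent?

Peak energy = 1.6 kW × 2 h × 7 = 22.4 kWh
Off-peak energy = 1.6 kW × 0.5 h × 7 = 5.6 kWh
Cost = 22.4 × $0.21 + 5.6 × $0.13 = $4.704 + $0.728 = $5.43

$5.43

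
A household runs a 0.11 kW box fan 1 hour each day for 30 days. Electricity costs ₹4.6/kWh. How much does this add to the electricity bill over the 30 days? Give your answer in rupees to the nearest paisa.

Runtime = 1 h/day × 30 days = 30 h
Energy = 0.11 kW × 30 h = 3.3 kWh
Cost = 3.3 kWh × ₹4.6/kWh = ₹15.18

₹15.18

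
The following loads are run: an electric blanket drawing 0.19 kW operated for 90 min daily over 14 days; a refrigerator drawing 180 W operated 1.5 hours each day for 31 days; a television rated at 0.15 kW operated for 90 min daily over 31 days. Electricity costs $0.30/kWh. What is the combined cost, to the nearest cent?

electric blanket: Runtime = 90 min × 14 = 1260 min = 21 h
electric blanket: 0.19 kW × 21 h = 3.99 kWh
refrigerator: Runtime = 1.5 h/day × 31 days = 46.5 h
refrigerator: 0.18 kW × 46.5 h = 8.37 kWh
television: Runtime = 90 min × 31 = 2790 min = 46.5 h
television: 0.15 kW × 46.5 h = 6.975 kWh
Total energy = 19.335 kWh
Cost = 19.335 × $0.30 = $5.80

$5.80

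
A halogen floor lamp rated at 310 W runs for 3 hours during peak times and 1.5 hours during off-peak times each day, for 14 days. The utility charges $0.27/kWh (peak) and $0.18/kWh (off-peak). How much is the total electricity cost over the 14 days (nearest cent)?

Peak energy = 0.31 kW × 3 h × 14 = 13.02 kWh
Off-peak energy = 0.31 kW × 1.5 h × 14 = 6.51 kWh
Cost = 13.02 × $0.27 + 6.51 × $0.18 = $3.5154 + $1.1718 = $4.69

$4.69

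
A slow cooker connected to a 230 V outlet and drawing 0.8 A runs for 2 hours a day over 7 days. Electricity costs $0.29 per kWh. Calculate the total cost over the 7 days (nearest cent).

$0.75

Power = 0.8 A × 230 V = 184 W = 0.184 kW
Runtime = 2 h/day × 7 days = 14 h
Energy = 0.184 kW × 14 h = 2.576 kWh
Cost = 2.576 kWh × $0.29/kWh = $0.75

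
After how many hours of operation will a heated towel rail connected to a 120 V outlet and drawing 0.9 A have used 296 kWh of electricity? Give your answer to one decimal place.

Power = 0.9 A × 120 V = 108 W = 0.108 kW
Hours = 296 kWh ÷ 0.108 kW = 2740.7 h

2740.7 h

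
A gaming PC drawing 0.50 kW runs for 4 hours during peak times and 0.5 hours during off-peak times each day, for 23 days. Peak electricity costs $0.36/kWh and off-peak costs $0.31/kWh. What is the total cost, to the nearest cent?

$18.34

Peak energy = 0.5 kW × 4 h × 23 = 46 kWh
Off-peak energy = 0.5 kW × 0.5 h × 23 = 5.75 kWh
Cost = 46 × $0.36 + 5.75 × $0.31 = $16.56 + $1.7825 = $18.34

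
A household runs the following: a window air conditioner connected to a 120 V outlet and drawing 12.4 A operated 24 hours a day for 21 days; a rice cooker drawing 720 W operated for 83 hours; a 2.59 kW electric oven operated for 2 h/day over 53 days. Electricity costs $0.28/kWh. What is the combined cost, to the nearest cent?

$303.59

window air conditioner: Power = 12.4 A × 120 V = 1488 W = 1.488 kW
window air conditioner: Runtime = 24 h × 21 = 504 h
window air conditioner: 1.488 kW × 504 h = 749.952 kWh
rice cooker: 0.72 kW × 83 h = 59.76 kWh
electric oven: Runtime = 2 h/day × 53 days = 106 h
electric oven: 2.59 kW × 106 h = 274.54 kWh
Total energy = 1084.252 kWh
Cost = 1084.252 × $0.28 = $303.59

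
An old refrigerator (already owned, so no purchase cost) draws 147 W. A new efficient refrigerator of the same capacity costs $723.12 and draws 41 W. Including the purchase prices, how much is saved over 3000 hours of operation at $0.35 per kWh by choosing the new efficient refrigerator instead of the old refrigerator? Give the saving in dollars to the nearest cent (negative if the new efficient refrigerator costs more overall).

old refrigerator: $0.00 + (147/1000) kW × 3000 h × $0.35 = $0.00 + $154.35 = $154.35
new efficient refrigerator: $723.12 + (41/1000) kW × 3000 h × $0.35 = $723.12 + $43.05 = $766.17
Saving = $154.35 − $766.17 = −$611.82

-$611.82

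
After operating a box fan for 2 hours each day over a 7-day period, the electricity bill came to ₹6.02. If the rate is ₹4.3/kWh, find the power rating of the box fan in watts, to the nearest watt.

100 W

Energy = ₹6.02 ÷ ₹4.3/kWh = 1.4 kWh
Runtime = 2 h/day × 7 days = 14 h
Power = 1.4 kWh ÷ 14 h = 0.1 kW = 100 W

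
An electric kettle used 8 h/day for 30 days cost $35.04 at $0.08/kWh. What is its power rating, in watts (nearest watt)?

1825 W

Energy = $35.04 ÷ $0.08/kWh = 438 kWh
Runtime = 8 h/day × 30 days = 240 h
Power = 438 kWh ÷ 240 h = 1.825 kW = 1825 W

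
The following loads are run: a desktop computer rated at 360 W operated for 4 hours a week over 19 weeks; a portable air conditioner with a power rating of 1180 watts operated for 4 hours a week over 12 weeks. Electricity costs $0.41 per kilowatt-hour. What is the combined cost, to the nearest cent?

desktop computer: Runtime = 4 h/week × 19 weeks = 76 h
desktop computer: 0.36 kW × 76 h = 27.36 kWh
portable air conditioner: Runtime = 4 h/week × 12 weeks = 48 h
portable air conditioner: 1.18 kW × 48 h = 56.64 kWh
Total energy = 84 kWh
Cost = 84 × $0.41 = $34.44

$34.44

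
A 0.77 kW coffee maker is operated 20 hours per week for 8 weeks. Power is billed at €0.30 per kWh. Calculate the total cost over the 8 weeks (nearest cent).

Runtime = 20 h/week × 8 weeks = 160 h
Energy = 0.77 kW × 160 h = 123.2 kWh
Cost = 123.2 kWh × €0.30/kWh = €36.96

€36.96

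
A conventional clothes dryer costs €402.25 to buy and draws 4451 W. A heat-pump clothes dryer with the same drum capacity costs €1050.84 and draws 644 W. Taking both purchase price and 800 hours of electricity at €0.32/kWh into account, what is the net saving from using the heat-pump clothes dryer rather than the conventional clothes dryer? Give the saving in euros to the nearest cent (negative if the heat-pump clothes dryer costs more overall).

conventional clothes dryer: €402.25 + (4451/1000) kW × 800 h × €0.32 = €402.25 + €1139.456 = €1541.706
heat-pump clothes dryer: €1050.84 + (644/1000) kW × 800 h × €0.32 = €1050.84 + €164.864 = €1215.704
Saving = €1541.706 − €1215.704 = €326.002 → €326.00

€326.00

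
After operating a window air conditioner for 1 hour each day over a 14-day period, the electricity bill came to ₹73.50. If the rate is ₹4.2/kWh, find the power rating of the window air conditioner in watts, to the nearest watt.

1250 W

Energy = ₹73.50 ÷ ₹4.2/kWh = 17.5 kWh
Runtime = 1 h/day × 14 days = 14 h
Power = 17.5 kWh ÷ 14 h = 1.25 kW = 1250 W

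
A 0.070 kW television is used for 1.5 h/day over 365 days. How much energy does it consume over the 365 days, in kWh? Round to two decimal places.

Runtime = 1.5 h/day × 365 days = 547.5 h
Energy = 0.07 kW × 547.5 h = 38.325 kWh ≈ 38.33 kWh

38.33 kWh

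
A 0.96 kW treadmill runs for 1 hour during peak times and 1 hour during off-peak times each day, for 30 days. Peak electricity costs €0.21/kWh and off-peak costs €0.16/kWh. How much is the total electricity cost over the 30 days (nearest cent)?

Peak energy = 0.96 kW × 1 h × 30 = 28.8 kWh
Off-peak energy = 0.96 kW × 1 h × 30 = 28.8 kWh
Cost = 28.8 × €0.21 + 28.8 × €0.16 = €6.048 + €4.608 = €10.66

€10.66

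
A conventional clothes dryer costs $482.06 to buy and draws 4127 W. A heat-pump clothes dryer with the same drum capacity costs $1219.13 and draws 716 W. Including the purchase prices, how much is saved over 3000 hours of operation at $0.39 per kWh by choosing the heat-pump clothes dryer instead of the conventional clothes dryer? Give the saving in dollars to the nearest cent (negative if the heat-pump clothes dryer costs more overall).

$3253.80

conventional clothes dryer: $482.06 + (4127/1000) kW × 3000 h × $0.39 = $482.06 + $4828.59 = $5310.65
heat-pump clothes dryer: $1219.13 + (716/1000) kW × 3000 h × $0.39 = $1219.13 + $837.72 = $2056.85
Saving = $5310.65 − $2056.85 = $3253.8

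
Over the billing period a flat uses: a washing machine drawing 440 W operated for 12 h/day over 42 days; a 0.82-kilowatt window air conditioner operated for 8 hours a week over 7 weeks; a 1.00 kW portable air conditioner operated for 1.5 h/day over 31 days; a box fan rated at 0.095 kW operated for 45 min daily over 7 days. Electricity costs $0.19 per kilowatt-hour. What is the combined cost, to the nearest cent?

washing machine: Runtime = 12 h/day × 42 days = 504 h
washing machine: 0.44 kW × 504 h = 221.76 kWh
window air conditioner: Runtime = 8 h/week × 7 weeks = 56 h
window air conditioner: 0.82 kW × 56 h = 45.92 kWh
portable air conditioner: Runtime = 1.5 h/day × 31 days = 46.5 h
portable air conditioner: 1 kW × 46.5 h = 46.5 kWh
box fan: Runtime = 45 min × 7 = 315 min = 5.25 h
box fan: 0.095 kW × 5.25 h = 0.49875 kWh
Total energy = 314.67875 kWh
Cost = 314.67875 × $0.19 = $59.79

$59.79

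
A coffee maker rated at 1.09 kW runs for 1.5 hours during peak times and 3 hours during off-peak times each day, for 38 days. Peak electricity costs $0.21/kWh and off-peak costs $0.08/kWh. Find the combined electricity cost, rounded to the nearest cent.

$22.99

Peak energy = 1.09 kW × 1.5 h × 38 = 62.13 kWh
Off-peak energy = 1.09 kW × 3 h × 38 = 124.26 kWh
Cost = 62.13 × $0.21 + 124.26 × $0.08 = $13.0473 + $9.9408 = $22.99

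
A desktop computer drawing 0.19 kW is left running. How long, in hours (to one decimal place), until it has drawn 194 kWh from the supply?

1021.1 h

Hours = 194 kWh ÷ 0.19 kW = 1021.1 h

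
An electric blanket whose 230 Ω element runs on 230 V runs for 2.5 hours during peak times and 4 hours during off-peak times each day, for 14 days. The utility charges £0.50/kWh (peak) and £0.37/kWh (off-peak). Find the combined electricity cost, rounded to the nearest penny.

£8.79

Power = V²/R = 230²/230 = 230 W = 0.23 kW
Peak energy = 0.23 kW × 2.5 h × 14 = 8.05 kWh
Off-peak energy = 0.23 kW × 4 h × 14 = 12.88 kWh
Cost = 8.05 × £0.50 + 12.88 × £0.37 = £4.025 + £4.7656 = £8.79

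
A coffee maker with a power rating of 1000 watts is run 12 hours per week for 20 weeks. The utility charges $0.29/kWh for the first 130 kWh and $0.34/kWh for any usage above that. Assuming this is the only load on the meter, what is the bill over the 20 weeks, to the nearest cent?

$75.10

Runtime = 12 h/week × 20 weeks = 240 h
Energy = 1 kW × 240 h = 240 kWh
Tier 1 (0–130 kWh): 130 × $0.29 = $37.7
Above 130 kWh: 110 × $0.34 = $37.4
Bill = $75.10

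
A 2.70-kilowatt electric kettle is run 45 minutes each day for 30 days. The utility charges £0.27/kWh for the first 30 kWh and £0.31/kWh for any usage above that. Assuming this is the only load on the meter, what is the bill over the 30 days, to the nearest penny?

£17.63

Runtime = 45 min × 30 = 1350 min = 22.5 h
Energy = 2.7 kW × 22.5 h = 60.75 kWh
Tier 1 (0–30 kWh): 30 × £0.27 = £8.1
Above 30 kWh: 30.75 × £0.31 = £9.5325
Bill = £17.63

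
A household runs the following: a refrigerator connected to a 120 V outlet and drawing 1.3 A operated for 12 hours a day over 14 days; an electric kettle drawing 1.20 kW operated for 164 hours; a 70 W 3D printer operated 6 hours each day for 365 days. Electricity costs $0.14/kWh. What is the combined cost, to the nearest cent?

$52.68

refrigerator: Power = 1.3 A × 120 V = 156 W = 0.156 kW
refrigerator: Runtime = 12 h/day × 14 days = 168 h
refrigerator: 0.156 kW × 168 h = 26.208 kWh
electric kettle: 1.2 kW × 164 h = 196.8 kWh
3D printer: Runtime = 6 h/day × 365 days = 2190 h
3D printer: 0.07 kW × 2190 h = 153.3 kWh
Total energy = 376.308 kWh
Cost = 376.308 × $0.14 = $52.68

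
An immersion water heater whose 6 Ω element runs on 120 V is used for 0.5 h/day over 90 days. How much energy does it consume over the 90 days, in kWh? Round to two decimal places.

Power = V²/R = 120²/6 = 2400 W = 2.4 kW
Runtime = 0.5 h/day × 90 days = 45 h
Energy = 2.4 kW × 45 h = 108 kWh

108.00 kWh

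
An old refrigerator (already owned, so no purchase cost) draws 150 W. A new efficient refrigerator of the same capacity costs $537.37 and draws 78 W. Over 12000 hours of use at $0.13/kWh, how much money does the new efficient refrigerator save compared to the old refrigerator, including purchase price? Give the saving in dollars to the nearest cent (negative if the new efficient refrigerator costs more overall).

old refrigerator: $0.00 + (150/1000) kW × 12000 h × $0.13 = $0.00 + $234 = $234
new efficient refrigerator: $537.37 + (78/1000) kW × 12000 h × $0.13 = $537.37 + $121.68 = $659.05
Saving = $234 − $659.05 = −$425.05

-$425.05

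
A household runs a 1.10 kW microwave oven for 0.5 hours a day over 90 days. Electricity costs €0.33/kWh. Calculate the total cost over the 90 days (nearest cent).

€16.34

Runtime = 0.5 h/day × 90 days = 45 h
Energy = 1.1 kW × 45 h = 49.5 kWh
Cost = 49.5 kWh × €0.33/kWh = €16.34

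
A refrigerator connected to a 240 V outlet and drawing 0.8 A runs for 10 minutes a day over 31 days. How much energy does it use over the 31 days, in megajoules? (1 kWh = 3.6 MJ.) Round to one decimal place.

Power = 0.8 A × 240 V = 192 W = 0.192 kW
Runtime = 10 min × 31 = 310 min = 5.166666… h
Energy = 0.192 kW × 5.166666… h = 0.992 kWh
= 0.992 × 3.6 MJ = 3.6 MJ

3.6 MJ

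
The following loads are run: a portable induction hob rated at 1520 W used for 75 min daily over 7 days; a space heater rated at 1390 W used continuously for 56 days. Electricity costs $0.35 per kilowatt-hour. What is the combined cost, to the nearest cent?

portable induction hob: Runtime = 75 min × 7 = 525 min = 8.75 h
portable induction hob: 1.52 kW × 8.75 h = 13.3 kWh
space heater: Runtime = 24 h × 56 = 1344 h
space heater: 1.39 kW × 1344 h = 1868.16 kWh
Total energy = 1881.46 kWh
Cost = 1881.46 × $0.35 = $658.51

$658.51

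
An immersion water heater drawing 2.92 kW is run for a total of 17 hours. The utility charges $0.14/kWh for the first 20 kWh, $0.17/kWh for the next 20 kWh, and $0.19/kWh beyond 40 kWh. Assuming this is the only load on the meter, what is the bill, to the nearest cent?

$8.03

Energy = 2.92 kW × 17 h = 49.64 kWh
Tier 1 (0–20 kWh): 20 × $0.14 = $2.8
Tier 2 (20–40 kWh): 20 × $0.17 = $3.4
Above 40 kWh: 9.64 × $0.19 = $1.8316
Bill = $8.03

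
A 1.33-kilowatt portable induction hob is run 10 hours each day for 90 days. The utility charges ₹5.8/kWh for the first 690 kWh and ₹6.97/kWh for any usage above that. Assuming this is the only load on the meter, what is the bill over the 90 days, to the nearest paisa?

₹7535.79

Runtime = 10 h/day × 90 days = 900 h
Energy = 1.33 kW × 900 h = 1197 kWh
Tier 1 (0–690 kWh): 690 × ₹5.8 = ₹4002
Above 690 kWh: 507 × ₹6.97 = ₹3533.79
Bill = ₹7535.79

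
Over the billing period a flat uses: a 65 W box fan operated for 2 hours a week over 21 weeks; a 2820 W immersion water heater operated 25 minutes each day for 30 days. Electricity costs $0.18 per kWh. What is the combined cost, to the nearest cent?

box fan: Runtime = 2 h/week × 21 weeks = 42 h
box fan: 0.065 kW × 42 h = 2.73 kWh
immersion water heater: Runtime = 25 min × 30 = 750 min = 12.5 h
immersion water heater: 2.82 kW × 12.5 h = 35.25 kWh
Total energy = 37.98 kWh
Cost = 37.98 × $0.18 = $6.84

$6.84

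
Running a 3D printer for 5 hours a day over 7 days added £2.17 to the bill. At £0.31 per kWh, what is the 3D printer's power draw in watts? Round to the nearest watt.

Energy = £2.17 ÷ £0.31/kWh = 7 kWh
Runtime = 5 h/day × 7 days = 35 h
Power = 7 kWh ÷ 35 h = 0.2 kW = 200 W

200 W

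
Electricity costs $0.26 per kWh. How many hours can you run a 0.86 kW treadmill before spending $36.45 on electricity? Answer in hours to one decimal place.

163.0 h

Energy available = $36.45 ÷ $0.26/kWh = 140.1923 kWh
Hours = 140.1923 kWh ÷ 0.86 kW = 163.0 h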